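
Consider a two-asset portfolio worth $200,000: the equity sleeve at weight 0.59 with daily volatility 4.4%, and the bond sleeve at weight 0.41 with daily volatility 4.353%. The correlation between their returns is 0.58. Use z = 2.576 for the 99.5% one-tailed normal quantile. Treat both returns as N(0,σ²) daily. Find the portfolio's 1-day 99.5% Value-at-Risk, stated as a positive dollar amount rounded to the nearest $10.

$20,150

σ_p² = 0.59²·4.4² + 0.41²·4.353² + 2·0.58·0.59·0.41·4.4·4.353 = 15.2989 (%²).
σ_p = √15.2989 = 3.911%.
VaR = 2.576 × 3.911% = 10.075%; on $200,000 that is $20,150.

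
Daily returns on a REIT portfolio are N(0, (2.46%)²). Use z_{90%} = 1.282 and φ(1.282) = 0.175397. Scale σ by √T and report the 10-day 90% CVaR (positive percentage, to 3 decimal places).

13.644%

σ_{10d} = 2.46% × √10 = 7.779%.
ES multiplier = φ(z)/(1−α) = 0.175397/0.1 = 1.754.
ES = 7.779% × 1.754 = 13.644%.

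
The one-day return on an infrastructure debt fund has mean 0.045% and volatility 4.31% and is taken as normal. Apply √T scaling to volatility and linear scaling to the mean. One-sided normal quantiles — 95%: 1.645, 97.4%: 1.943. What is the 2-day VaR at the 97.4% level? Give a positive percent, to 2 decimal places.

11.75%

σ_{2d} = 4.31% × √2 = 6.095%; μ_{2d} = 2 × 0.045% = 0.090%.
VaR = −(0.090%) + 1.943 × 6.095% = 11.753%.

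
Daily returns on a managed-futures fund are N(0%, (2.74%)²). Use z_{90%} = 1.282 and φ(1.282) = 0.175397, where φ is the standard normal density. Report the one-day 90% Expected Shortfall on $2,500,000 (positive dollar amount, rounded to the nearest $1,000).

Tail multiplier: φ(z)/(1−α) = 0.175397 / 0.1 = 1.754.
ES = 2.74% × 1.754 = 4.806%.
On $2,500,000: 0.04806 × $2,500,000 = $120,150.

$120,000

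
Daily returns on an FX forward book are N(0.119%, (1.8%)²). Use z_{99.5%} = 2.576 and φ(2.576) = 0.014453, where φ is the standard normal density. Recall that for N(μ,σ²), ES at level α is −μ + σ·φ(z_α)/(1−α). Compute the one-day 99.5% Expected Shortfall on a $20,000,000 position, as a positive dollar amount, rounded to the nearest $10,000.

Tail multiplier: φ(z)/(1−α) = 0.014453 / 0.005 = 2.891.
ES = −(0.119%) + 1.8% × 2.891 = 5.085%.
On $20,000,000: 0.05085 × $20,000,000 = $1,017,000.

$1,020,000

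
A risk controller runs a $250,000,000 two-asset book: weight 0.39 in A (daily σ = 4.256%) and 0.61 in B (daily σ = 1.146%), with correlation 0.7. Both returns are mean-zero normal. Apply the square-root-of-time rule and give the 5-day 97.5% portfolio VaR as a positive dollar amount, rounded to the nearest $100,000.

$24,200,000

σ_p = √(0.39²·4.256² + 0.61²·1.146² + 2·0.7·0.39·0.61·4.256·1.146) = 2.206%.
σ_{5d} = 2.206% × √5 = 4.933%.
z(97.5%) = 1.960.
VaR = 1.960 × 4.933% = 9.669%; on $250,000,000 that is $24,172,500.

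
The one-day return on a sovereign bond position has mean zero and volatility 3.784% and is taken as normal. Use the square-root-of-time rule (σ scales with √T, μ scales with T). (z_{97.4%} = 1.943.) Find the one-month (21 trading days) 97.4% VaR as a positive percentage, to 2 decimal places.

33.69%

σ_{21d} = 3.784% × √21 = 17.340%.
VaR = 1.943 × 17.340% = 33.692%.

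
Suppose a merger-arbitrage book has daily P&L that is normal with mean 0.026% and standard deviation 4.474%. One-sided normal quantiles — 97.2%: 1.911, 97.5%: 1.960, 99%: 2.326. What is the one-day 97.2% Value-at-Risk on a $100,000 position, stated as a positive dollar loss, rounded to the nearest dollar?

VaR = −μ + z·σ = −(0.026%) + 1.911 × 4.474% = 8.524%.
On $100,000: 0.08524 × $100,000 = $8,524.

$8,524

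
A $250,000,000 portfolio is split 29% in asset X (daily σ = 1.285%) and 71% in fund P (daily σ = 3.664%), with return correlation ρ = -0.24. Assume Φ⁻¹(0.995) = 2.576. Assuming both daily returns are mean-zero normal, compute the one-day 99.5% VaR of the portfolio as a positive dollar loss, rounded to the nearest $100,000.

σ_p² = 0.29²·1.285² + 0.71²·3.664² + 2·-0.24·0.29·0.71·1.285·3.664 = 6.4410 (%²).
σ_p = √6.4410 = 2.538%.
VaR = 2.576 × 2.538% = 6.538%; on $250,000,000 that is $16,345,000.

$16,300,000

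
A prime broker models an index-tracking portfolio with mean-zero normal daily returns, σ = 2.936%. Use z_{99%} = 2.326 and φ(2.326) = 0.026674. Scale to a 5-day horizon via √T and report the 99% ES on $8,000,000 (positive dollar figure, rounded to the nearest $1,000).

$1,401,000

σ_{5d} = 2.936% × √5 = 6.565%.
ES multiplier = φ(z)/(1−α) = 0.026674/0.01 = 2.667.
ES = 6.565% × 2.667 = 17.509%; on $8,000,000: $1,400,720.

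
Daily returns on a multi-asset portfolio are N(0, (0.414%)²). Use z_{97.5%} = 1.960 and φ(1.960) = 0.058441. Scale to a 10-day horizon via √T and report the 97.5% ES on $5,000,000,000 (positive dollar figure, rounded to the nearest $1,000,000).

$153,000,000

σ_{10d} = 0.414% × √10 = 1.309%.
ES multiplier = φ(z)/(1−α) = 0.058441/0.025 = 2.338.
ES = 1.309% × 2.338 = 3.060%; on $5,000,000,000: $153,000,000.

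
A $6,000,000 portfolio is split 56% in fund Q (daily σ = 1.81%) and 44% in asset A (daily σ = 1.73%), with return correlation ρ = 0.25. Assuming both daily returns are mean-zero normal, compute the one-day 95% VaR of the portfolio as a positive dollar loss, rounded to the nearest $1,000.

σ_p² = 0.56²·1.81² + 0.44²·1.73² + 2·0.25·0.56·0.44·1.81·1.73 = 1.9926 (%²).
σ_p = √1.9926 = 1.412%.
At 95%, z = 1.645.
VaR = 1.645 × 1.412% = 2.323%; on $6,000,000 that is $139,380.

$139,000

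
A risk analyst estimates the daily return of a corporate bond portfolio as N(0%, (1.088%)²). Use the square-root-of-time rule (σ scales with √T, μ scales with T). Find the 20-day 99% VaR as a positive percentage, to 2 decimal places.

At 99%, z = 2.326.
σ_{20d} = 1.088% × √20 = 4.866%.
VaR = 2.326 × 4.866% = 11.318%.

11.32%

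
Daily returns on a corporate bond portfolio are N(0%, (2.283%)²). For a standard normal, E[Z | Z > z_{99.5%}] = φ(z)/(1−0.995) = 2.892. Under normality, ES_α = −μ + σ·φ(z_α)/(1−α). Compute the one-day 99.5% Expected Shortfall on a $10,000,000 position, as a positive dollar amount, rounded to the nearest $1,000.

ES = 2.283% × 2.892 = 6.602%.
On $10,000,000: 0.06602 × $10,000,000 = $660,200.

$660,000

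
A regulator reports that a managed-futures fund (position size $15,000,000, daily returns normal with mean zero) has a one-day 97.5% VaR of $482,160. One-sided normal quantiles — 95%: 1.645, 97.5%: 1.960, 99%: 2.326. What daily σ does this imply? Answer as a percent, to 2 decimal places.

VaR as a fraction: $482,160 / $15,000,000 = 3.214%.
σ = VaR / z = 3.214% / 1.960 = 1.640%.

1.64%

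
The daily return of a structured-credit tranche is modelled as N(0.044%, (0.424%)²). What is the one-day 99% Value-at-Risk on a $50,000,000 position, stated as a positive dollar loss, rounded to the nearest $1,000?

$471,000

At 99% one-sided, z = 2.326.
VaR = −μ + z·σ = −(0.044%) + 2.326 × 0.424% = 0.942%.
On $50,000,000: 0.00942 × $50,000,000 = $471,000.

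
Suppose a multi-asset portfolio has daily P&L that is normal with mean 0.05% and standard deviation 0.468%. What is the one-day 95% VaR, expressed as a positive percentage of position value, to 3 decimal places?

0.720%

At 95% one-sided, z = 1.645.
VaR = −μ + z·σ = −(0.05%) + 1.645 × 0.468% = 0.720%.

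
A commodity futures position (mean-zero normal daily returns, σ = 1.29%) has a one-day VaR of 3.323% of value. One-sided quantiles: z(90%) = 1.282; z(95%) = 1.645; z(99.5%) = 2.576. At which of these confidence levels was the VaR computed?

Implied z = VaR/σ = 3.323 / 1.29 = 2.576.
This matches z(99.5%) = 2.576.

99.5%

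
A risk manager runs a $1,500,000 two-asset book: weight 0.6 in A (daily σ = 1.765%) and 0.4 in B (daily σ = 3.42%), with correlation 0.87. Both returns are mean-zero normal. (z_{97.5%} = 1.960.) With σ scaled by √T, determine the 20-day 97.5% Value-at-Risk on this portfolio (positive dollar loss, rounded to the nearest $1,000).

$309,000

σ_p = √(0.6²·1.765² + 0.4²·3.42² + 2·0.87·0.6·0.4·1.765·3.42) = 2.348%.
σ_{20d} = 2.348% × √20 = 10.501%.
VaR = 1.960 × 10.501% = 20.582%; on $1,500,000 that is $308,730.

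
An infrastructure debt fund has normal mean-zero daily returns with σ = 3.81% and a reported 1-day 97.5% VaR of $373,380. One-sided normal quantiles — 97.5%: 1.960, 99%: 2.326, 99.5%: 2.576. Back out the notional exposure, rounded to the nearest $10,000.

VaR as a fraction of value: z·σ = 1.960 × 3.81% = 7.4676%.
Position = $373,380 / 0.074676 = $5,000,000.

$5,000,000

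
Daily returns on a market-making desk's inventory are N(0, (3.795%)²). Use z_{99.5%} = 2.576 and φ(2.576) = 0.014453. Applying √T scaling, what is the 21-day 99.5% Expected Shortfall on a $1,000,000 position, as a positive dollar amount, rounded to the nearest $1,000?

σ_{21d} = 3.795% × √21 = 17.391%.
ES multiplier = φ(z)/(1−α) = 0.014453/0.005 = 2.891.
ES = 17.391% × 2.891 = 50.277%; on $1,000,000: $502,770.

$503,000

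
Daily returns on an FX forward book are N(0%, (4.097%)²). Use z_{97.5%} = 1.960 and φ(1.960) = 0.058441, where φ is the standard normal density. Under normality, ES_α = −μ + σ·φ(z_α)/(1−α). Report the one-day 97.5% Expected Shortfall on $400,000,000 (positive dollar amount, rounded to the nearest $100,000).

$38,300,000

Tail multiplier: φ(z)/(1−α) = 0.058441 / 0.025 = 2.338.
ES = 4.097% × 2.338 = 9.579%.
On $400,000,000: 0.09579 × $400,000,000 = $38,316,000.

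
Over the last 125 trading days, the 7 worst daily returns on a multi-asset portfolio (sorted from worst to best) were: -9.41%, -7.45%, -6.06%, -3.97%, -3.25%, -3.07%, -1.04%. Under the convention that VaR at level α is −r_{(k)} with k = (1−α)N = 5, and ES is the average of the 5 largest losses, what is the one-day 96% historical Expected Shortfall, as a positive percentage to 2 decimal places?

6.03%

The 5 worst returns sum to -30.14%.
ES = −(-30.14%) / 5 = 6.028% ≈ 6.03%.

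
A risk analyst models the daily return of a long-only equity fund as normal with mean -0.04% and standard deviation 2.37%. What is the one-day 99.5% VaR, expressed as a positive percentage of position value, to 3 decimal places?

6.145%

At 99.5% one-sided, z = 2.576.
VaR = −μ + z·σ = −(-0.04%) + 2.576 × 2.37% = 6.145%.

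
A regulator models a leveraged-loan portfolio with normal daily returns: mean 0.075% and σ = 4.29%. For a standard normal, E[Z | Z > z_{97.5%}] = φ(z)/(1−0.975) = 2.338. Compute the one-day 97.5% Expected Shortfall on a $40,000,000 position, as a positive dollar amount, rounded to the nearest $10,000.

ES = −(0.075%) + 4.29% × 2.338 = 9.955%.
On $40,000,000: 0.09955 × $40,000,000 = $3,982,000.

$3,980,000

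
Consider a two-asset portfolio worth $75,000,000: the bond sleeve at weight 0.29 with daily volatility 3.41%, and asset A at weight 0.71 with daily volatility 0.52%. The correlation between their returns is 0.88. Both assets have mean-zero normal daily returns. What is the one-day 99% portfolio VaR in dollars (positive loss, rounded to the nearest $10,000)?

σ_p² = 0.29²·3.41² + 0.71²·0.52² + 2·0.88·0.29·0.71·3.41·0.52 = 1.7568 (%²).
σ_p = √1.7568 = 1.325%.
At 99%, z = 2.326.
VaR = 2.326 × 1.325% = 3.082%; on $75,000,000 that is $2,311,500.

$2,310,000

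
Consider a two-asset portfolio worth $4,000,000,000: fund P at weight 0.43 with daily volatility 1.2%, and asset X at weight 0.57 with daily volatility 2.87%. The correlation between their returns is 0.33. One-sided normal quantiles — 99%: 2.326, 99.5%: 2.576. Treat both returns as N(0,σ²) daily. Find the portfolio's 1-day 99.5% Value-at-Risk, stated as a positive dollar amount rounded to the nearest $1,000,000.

σ_p² = 0.43²·1.2² + 0.57²·2.87² + 2·0.33·0.43·0.57·1.2·2.87 = 3.4995 (%²).
σ_p = √3.4995 = 1.871%.
VaR = 2.576 × 1.871% = 4.820%; on $4,000,000,000 that is $192,800,000.

$193,000,000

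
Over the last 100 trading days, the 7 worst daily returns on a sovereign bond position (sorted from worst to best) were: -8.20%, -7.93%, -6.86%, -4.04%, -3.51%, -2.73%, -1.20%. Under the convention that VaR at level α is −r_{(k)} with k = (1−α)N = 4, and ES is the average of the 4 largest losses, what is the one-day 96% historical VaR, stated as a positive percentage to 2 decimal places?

4.04%

k = 4; the 4th lowest return is -4.04%, so VaR = 4.04%.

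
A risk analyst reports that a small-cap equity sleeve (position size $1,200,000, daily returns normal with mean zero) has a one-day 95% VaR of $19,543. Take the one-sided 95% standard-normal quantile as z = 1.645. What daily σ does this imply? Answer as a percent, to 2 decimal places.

VaR as a fraction: $19,543 / $1,200,000 = 1.629%.
σ = VaR / z = 1.629% / 1.645 = 0.990%.

0.99%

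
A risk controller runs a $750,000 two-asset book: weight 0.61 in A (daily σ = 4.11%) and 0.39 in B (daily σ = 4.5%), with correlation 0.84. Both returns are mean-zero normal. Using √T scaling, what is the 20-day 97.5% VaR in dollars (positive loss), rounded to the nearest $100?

$269,100

σ_p = √(0.61²·4.11² + 0.39²·4.5² + 2·0.84·0.61·0.39·4.11·4.5) = 4.094%.
σ_{20d} = 4.094% × √20 = 18.309%.
z(97.5%) = 1.960.
VaR = 1.960 × 18.309% = 35.886%; on $750,000 that is $269,145.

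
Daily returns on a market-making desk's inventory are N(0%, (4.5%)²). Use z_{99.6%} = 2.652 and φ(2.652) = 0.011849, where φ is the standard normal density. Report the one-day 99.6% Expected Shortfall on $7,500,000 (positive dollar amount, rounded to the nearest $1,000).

$1,000,000

Tail multiplier: φ(z)/(1−α) = 0.011849 / 0.004 = 2.962.
ES = 4.5% × 2.962 = 13.329%.
On $7,500,000: 0.13329 × $7,500,000 = $999,675.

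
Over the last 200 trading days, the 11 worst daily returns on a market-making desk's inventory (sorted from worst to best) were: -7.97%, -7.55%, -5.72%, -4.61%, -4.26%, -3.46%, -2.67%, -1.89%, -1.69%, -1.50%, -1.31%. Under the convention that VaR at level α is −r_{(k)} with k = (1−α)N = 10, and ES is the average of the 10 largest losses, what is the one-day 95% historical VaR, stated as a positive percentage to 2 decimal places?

k = 10; the 10th lowest return is -1.50%, so VaR = 1.50%.

1.50%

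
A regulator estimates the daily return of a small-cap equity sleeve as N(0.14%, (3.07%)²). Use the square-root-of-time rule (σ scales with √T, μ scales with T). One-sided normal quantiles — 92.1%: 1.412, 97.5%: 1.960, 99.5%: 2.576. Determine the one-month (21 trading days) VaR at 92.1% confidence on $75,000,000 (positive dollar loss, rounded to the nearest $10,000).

$12,690,000

σ_{21d} = 3.07% × √21 = 14.069%; μ_{21d} = 21 × 0.14% = 2.940%.
VaR = −(2.940%) + 1.412 × 14.069% = 16.925%.
On $75,000,000: 0.16925 × $75,000,000 = $12,693,750.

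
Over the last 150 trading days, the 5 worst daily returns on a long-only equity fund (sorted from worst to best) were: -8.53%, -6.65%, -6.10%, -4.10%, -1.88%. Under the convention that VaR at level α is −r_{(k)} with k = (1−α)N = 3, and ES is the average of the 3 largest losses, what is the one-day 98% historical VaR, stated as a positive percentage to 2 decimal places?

6.10%

k = 3; the 3rd lowest return is -6.10%, so VaR = 6.10%.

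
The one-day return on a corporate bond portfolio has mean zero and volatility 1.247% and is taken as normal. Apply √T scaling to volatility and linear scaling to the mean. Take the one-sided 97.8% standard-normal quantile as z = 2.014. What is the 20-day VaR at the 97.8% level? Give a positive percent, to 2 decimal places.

11.23%

σ_{20d} = 1.247% × √20 = 5.577%.
VaR = 2.014 × 5.577% = 11.232%.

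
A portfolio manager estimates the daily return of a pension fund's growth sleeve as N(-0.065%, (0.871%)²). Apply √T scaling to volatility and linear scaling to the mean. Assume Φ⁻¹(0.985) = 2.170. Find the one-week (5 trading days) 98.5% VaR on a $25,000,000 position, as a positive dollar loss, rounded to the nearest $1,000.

$1,138,000

σ_{5d} = 0.871% × √5 = 1.948%; μ_{5d} = 5 × -0.065% = -0.325%.
VaR = −(-0.325%) + 2.170 × 1.948% = 4.552%.
On $25,000,000: 0.04552 × $25,000,000 = $1,138,000.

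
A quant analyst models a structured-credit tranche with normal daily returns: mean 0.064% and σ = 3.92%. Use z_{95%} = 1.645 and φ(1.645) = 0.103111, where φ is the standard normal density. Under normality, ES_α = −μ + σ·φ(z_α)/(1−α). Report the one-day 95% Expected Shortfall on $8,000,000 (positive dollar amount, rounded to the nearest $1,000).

Tail multiplier: φ(z)/(1−α) = 0.103111 / 0.05 = 2.062.
ES = −(0.064%) + 3.92% × 2.062 = 8.019%.
On $8,000,000: 0.08019 × $8,000,000 = $641,520.

$642,000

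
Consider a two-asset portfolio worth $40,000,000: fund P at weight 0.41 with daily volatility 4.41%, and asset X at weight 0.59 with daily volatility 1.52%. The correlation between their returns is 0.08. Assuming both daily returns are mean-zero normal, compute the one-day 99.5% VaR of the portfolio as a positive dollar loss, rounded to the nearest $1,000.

σ_p² = 0.41²·4.41² + 0.59²·1.52² + 2·0.08·0.41·0.59·4.41·1.52 = 4.3329 (%²).
σ_p = √4.3329 = 2.082%.
At 99.5%, z = 2.576.
VaR = 2.576 × 2.082% = 5.363%; on $40,000,000 that is $2,145,200.

$2,145,000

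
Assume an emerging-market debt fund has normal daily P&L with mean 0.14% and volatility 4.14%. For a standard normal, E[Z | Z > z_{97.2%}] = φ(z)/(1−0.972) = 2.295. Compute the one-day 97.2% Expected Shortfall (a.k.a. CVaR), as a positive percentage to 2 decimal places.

ES = −(0.14%) + 4.14% × 2.295 = 9.361%.

9.36%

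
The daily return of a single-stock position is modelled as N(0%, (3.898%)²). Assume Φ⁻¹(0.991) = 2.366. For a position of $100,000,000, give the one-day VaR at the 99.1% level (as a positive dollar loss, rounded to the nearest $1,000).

$9,223,000

VaR = z·σ = 2.366 × 3.898% = 9.223%.
On $100,000,000: 0.09223 × $100,000,000 = $9,223,000.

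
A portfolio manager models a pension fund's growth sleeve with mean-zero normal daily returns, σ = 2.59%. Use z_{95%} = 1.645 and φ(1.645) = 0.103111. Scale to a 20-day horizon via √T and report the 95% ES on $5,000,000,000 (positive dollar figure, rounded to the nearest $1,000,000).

$1,194,000,000

σ_{20d} = 2.59% × √20 = 11.583%.
ES multiplier = φ(z)/(1−α) = 0.103111/0.05 = 2.062.
ES = 11.583% × 2.062 = 23.884%; on $5,000,000,000: $1,194,200,000.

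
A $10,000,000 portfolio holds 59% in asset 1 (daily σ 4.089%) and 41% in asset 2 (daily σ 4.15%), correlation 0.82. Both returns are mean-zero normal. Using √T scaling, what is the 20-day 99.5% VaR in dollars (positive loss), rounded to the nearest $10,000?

$4,530,000

σ_p = √(0.59²·4.089² + 0.41²·4.15² + 2·0.82·0.59·0.41·4.089·4.15) = 3.930%.
σ_{20d} = 3.930% × √20 = 17.575%.
z(99.5%) = 2.576.
VaR = 2.576 × 17.575% = 45.273%; on $10,000,000 that is $4,527,300.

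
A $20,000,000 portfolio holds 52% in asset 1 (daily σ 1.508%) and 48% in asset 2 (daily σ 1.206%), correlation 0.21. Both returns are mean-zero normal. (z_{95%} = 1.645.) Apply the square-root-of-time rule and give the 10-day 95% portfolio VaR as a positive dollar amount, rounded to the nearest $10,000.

σ_p = √(0.52²·1.508² + 0.48²·1.206² + 2·0.21·0.52·0.48·1.508·1.206) = 1.068%.
σ_{10d} = 1.068% × √10 = 3.377%.
VaR = 1.645 × 3.377% = 5.555%; on $20,000,000 that is $1,111,000.

$1,110,000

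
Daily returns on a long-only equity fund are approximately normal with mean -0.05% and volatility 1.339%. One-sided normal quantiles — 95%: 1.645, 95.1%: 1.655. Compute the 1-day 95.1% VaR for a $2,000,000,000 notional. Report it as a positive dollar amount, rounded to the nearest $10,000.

VaR = −μ + z·σ = −(-0.05%) + 1.655 × 1.339% = 2.266%.
On $2,000,000,000: 0.02266 × $2,000,000,000 = $45,320,000.

$45,320,000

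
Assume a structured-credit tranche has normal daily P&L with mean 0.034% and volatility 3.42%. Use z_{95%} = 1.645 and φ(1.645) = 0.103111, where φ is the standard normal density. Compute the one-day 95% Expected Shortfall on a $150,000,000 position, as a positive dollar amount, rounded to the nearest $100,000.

Tail multiplier: φ(z)/(1−α) = 0.103111 / 0.05 = 2.062.
ES = −(0.034%) + 3.42% × 2.062 = 7.018%.
On $150,000,000: 0.07018 × $150,000,000 = $10,527,000.

$10,500,000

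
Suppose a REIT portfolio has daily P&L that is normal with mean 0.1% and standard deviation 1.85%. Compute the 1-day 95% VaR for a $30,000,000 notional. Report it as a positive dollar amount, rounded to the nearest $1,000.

At 95% one-sided, z = 1.645.
VaR = −μ + z·σ = −(0.1%) + 1.645 × 1.85% = 2.943%.
On $30,000,000: 0.02943 × $30,000,000 = $882,900.

$883,000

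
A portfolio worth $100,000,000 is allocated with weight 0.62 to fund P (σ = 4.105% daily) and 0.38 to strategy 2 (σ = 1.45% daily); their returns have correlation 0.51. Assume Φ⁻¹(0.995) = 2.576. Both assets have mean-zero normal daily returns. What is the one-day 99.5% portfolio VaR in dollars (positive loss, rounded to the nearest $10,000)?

σ_p² = 0.62²·4.105² + 0.38²·1.45² + 2·0.51·0.62·0.38·4.105·1.45 = 8.2115 (%²).
σ_p = √8.2115 = 2.866%.
VaR = 2.576 × 2.866% = 7.383%; on $100,000,000 that is $7,383,000.

$7,380,000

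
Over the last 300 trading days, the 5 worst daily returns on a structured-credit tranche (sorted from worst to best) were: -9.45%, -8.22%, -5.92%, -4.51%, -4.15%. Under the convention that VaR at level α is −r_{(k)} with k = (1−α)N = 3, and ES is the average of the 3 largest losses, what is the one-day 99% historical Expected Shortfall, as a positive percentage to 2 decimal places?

7.86%

The 3 worst returns sum to -23.59%.
ES = −(-23.59%) / 3 = 7.8633…% ≈ 7.86%.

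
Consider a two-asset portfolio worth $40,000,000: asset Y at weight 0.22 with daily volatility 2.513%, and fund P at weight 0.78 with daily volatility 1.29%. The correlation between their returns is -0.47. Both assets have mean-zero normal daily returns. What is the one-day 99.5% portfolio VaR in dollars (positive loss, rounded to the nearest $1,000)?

σ_p² = 0.22²·2.513² + 0.78²·1.29² + 2·-0.47·0.22·0.78·2.513·1.29 = 0.7952 (%²).
σ_p = √0.7952 = 0.892%.
At 99.5%, z = 2.576.
VaR = 2.576 × 0.892% = 2.298%; on $40,000,000 that is $919,200.

$919,000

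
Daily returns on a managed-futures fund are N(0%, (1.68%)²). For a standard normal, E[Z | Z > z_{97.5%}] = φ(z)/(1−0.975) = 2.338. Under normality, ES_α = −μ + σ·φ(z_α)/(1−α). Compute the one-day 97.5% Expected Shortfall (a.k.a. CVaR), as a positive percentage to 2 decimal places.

ES = 1.68% × 2.338 = 3.928%.

3.93%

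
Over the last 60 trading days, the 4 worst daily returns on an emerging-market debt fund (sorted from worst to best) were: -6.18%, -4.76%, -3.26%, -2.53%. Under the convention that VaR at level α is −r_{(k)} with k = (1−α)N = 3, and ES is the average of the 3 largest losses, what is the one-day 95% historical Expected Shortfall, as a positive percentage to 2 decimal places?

The 3 worst returns sum to -14.20%.
ES = −(-14.20%) / 3 = 4.7333…% ≈ 4.73%.

4.73%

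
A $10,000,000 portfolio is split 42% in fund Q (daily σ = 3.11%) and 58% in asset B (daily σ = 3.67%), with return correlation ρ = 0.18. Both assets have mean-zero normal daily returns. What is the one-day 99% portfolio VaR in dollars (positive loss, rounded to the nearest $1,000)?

σ_p² = 0.42²·3.11² + 0.58²·3.67² + 2·0.18·0.42·0.58·3.11·3.67 = 7.2380 (%²).
σ_p = √7.2380 = 2.690%.
At 99%, z = 2.326.
VaR = 2.326 × 2.690% = 6.257%; on $10,000,000 that is $625,700.

$626,000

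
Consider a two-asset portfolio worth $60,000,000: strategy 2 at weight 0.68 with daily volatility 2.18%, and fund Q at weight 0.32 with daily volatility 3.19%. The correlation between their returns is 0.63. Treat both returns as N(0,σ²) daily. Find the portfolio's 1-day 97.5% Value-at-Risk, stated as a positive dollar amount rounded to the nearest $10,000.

$2,670,000

σ_p² = 0.68²·2.18² + 0.32²·3.19² + 2·0.63·0.68·0.32·2.18·3.19 = 5.1462 (%²).
σ_p = √5.1462 = 2.269%.
At 97.5%, z = 1.960.
VaR = 1.960 × 2.269% = 4.447%; on $60,000,000 that is $2,668,200.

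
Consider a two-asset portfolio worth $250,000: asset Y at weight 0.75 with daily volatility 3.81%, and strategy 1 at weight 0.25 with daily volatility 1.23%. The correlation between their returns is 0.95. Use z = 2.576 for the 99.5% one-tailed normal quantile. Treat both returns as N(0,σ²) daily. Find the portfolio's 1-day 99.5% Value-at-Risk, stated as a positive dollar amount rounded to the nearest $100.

σ_p² = 0.75²·3.81² + 0.25²·1.23² + 2·0.95·0.75·0.25·3.81·1.23 = 9.9294 (%²).
σ_p = √9.9294 = 3.151%.
VaR = 2.576 × 3.151% = 8.117%; on $250,000 that is $20,292.

$20,300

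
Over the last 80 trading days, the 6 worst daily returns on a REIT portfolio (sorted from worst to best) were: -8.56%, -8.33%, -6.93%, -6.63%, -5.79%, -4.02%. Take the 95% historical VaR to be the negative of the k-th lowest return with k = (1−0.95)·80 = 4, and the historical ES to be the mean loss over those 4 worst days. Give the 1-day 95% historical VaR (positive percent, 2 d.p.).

6.63%

k = 4; the 4th lowest return is -6.63%, so VaR = 6.63%.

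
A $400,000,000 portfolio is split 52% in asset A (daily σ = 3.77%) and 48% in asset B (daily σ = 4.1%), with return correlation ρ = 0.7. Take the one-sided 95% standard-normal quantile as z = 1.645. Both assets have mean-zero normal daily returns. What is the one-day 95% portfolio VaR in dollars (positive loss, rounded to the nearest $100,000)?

σ_p² = 0.52²·3.77² + 0.48²·4.1² + 2·0.7·0.52·0.48·3.77·4.1 = 13.1175 (%²).
σ_p = √13.1175 = 3.622%.
VaR = 1.645 × 3.622% = 5.958%; on $400,000,000 that is $23,832,000.

$23,800,000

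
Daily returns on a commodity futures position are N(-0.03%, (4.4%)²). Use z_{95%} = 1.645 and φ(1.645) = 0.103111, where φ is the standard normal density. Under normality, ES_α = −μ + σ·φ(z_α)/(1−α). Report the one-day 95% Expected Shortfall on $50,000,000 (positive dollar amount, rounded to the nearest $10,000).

$4,550,000

Tail multiplier: φ(z)/(1−α) = 0.103111 / 0.05 = 2.062.
ES = −(-0.03%) + 4.4% × 2.062 = 9.103%.
On $50,000,000: 0.09103 × $50,000,000 = $4,551,500.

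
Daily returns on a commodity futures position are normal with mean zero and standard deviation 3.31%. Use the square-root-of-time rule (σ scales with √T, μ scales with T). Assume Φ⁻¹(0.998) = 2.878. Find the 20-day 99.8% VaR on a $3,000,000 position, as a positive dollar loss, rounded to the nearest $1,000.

$1,278,000

σ_{20d} = 3.31% × √20 = 14.803%.
VaR = 2.878 × 14.803% = 42.603%.
On $3,000,000: 0.42603 × $3,000,000 = $1,278,090.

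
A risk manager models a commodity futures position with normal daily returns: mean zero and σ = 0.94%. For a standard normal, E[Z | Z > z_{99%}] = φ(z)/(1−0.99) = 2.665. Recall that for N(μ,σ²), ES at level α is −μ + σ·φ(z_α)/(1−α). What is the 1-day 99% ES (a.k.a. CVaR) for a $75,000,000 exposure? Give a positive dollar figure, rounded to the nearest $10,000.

$1,880,000

ES = 0.94% × 2.665 = 2.505%.
On $75,000,000: 0.02505 × $75,000,000 = $1,878,750.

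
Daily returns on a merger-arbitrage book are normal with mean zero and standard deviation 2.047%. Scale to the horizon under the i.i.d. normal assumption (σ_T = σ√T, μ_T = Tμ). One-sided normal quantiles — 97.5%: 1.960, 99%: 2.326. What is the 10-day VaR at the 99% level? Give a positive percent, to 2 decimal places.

15.06%

σ_{10d} = 2.047% × √10 = 6.473%.
VaR = 2.326 × 6.473% = 15.056%.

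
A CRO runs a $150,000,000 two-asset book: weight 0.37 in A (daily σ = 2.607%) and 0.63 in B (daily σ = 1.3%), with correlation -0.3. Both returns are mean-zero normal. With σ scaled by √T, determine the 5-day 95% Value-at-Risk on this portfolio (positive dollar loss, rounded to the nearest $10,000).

$5,860,000

σ_p = √(0.37²·2.607² + 0.63²·1.3² + 2·-0.3·0.37·0.63·2.607·1.3) = 1.062%.
σ_{5d} = 1.062% × √5 = 2.375%.
z(95%) = 1.645.
VaR = 1.645 × 2.375% = 3.907%; on $150,000,000 that is $5,860,500.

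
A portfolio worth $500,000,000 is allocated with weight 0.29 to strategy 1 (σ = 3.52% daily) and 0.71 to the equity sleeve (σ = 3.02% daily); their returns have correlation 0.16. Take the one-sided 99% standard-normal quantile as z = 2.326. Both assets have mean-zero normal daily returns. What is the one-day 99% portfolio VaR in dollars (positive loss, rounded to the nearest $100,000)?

σ_p² = 0.29²·3.52² + 0.71²·3.02² + 2·0.16·0.29·0.71·3.52·3.02 = 6.3400 (%²).
σ_p = √6.3400 = 2.518%.
VaR = 2.326 × 2.518% = 5.857%; on $500,000,000 that is $29,285,000.

$29,300,000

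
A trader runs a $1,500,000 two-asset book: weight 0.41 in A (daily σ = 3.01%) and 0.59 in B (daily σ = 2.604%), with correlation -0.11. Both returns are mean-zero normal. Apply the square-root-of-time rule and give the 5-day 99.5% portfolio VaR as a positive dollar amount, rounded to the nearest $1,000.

σ_p = √(0.41²·3.01² + 0.59²·2.604² + 2·-0.11·0.41·0.59·3.01·2.604) = 1.862%.
σ_{5d} = 1.862% × √5 = 4.164%.
z(99.5%) = 2.576.
VaR = 2.576 × 4.164% = 10.726%; on $1,500,000 that is $160,890.

$161,000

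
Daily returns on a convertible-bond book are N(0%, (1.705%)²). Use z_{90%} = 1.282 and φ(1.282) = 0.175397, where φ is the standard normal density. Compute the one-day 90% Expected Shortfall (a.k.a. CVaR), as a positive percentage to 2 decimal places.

Tail multiplier: φ(z)/(1−α) = 0.175397 / 0.1 = 1.754.
ES = 1.705% × 1.754 = 2.991%.

2.99%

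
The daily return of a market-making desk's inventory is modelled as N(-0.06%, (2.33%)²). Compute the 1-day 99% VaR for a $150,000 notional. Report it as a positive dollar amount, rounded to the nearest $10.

At 99% one-sided, z = 2.326.
VaR = −μ + z·σ = −(-0.06%) + 2.326 × 2.33% = 5.480%.
On $150,000: 0.05480 × $150,000 = $8,220.

$8,220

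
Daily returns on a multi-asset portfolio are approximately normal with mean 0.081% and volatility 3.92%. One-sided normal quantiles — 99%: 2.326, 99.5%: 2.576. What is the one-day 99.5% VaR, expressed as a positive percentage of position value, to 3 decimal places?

VaR = −μ + z·σ = −(0.081%) + 2.576 × 3.92% = 10.017%.

10.017%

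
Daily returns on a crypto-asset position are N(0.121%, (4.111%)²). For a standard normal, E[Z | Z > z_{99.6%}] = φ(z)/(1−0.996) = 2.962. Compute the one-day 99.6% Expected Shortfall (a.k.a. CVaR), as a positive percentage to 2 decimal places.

ES = −(0.121%) + 4.111% × 2.962 = 12.056%.

12.06%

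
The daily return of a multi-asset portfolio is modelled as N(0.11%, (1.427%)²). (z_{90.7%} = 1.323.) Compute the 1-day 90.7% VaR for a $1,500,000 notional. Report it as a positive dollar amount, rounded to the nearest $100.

VaR = −μ + z·σ = −(0.11%) + 1.323 × 1.427% = 1.778%.
On $1,500,000: 0.01778 × $1,500,000 = $26,670.

$26,700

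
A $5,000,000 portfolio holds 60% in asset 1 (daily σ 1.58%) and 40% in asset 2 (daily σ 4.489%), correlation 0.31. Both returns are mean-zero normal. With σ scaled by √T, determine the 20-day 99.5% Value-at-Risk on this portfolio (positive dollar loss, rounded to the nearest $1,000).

σ_p = √(0.6²·1.58² + 0.4²·4.489² + 2·0.31·0.6·0.4·1.58·4.489) = 2.276%.
σ_{20d} = 2.276% × √20 = 10.179%.
z(99.5%) = 2.576.
VaR = 2.576 × 10.179% = 26.221%; on $5,000,000 that is $1,311,050.

$1,311,000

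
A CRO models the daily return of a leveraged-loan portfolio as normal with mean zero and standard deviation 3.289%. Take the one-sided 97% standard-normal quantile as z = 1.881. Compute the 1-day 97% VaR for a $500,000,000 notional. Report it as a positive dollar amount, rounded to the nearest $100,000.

$30,900,000

VaR = z·σ = 1.881 × 3.289% = 6.187%.
On $500,000,000: 0.06187 × $500,000,000 = $30,935,000.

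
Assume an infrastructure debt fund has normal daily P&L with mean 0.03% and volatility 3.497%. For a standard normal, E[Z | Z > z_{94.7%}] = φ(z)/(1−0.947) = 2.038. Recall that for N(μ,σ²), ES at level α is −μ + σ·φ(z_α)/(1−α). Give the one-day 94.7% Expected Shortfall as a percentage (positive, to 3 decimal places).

ES = −(0.03%) + 3.497% × 2.038 = 7.097%.

7.097%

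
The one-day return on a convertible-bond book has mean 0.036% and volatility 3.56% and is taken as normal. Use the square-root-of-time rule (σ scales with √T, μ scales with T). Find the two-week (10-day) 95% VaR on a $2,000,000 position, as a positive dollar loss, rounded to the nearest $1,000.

$363,000

At 95%, z = 1.645.
σ_{10d} = 3.56% × √10 = 11.258%; μ_{10d} = 10 × 0.036% = 0.360%.
VaR = −(0.360%) + 1.645 × 11.258% = 18.159%.
On $2,000,000: 0.18159 × $2,000,000 = $363,180.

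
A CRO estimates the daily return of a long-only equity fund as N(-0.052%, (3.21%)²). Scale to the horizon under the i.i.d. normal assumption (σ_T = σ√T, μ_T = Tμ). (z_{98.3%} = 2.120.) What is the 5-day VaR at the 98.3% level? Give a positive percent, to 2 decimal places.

15.48%

σ_{5d} = 3.21% × √5 = 7.178%; μ_{5d} = 5 × -0.052% = -0.260%.
VaR = −(-0.260%) + 2.120 × 7.178% = 15.477%.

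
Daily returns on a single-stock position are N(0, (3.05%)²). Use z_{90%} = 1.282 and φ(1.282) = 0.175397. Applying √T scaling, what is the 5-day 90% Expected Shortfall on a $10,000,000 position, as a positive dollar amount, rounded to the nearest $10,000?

σ_{5d} = 3.05% × √5 = 6.820%.
ES multiplier = φ(z)/(1−α) = 0.175397/0.1 = 1.754.
ES = 6.820% × 1.754 = 11.962%; on $10,000,000: $1,196,200.

$1,200,000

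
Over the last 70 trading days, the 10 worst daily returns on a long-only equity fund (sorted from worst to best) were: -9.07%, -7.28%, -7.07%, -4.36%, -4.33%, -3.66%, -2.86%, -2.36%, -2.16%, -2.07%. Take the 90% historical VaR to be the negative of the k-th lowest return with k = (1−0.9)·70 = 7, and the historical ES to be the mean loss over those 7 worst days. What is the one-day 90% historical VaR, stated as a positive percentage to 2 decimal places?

k = 7; the 7th lowest return is -2.86%, so VaR = 2.86%.

2.86%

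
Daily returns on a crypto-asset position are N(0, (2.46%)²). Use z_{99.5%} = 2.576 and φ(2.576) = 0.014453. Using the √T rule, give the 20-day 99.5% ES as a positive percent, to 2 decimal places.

σ_{20d} = 2.46% × √20 = 11.001%.
ES multiplier = φ(z)/(1−α) = 0.014453/0.005 = 2.891.
ES = 11.001% × 2.891 = 31.804%.

31.80%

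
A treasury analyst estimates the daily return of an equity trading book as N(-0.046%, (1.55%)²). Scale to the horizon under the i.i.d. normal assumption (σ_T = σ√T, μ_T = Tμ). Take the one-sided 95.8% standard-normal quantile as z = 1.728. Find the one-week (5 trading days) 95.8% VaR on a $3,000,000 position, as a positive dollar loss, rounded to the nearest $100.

σ_{5d} = 1.55% × √5 = 3.466%; μ_{5d} = 5 × -0.046% = -0.230%.
VaR = −(-0.230%) + 1.728 × 3.466% = 6.219%.
On $3,000,000: 0.06219 × $3,000,000 = $186,570.

$186,600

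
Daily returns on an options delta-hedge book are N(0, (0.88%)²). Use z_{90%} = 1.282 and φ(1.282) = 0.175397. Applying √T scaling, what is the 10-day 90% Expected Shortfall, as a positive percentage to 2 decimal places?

σ_{10d} = 0.88% × √10 = 2.783%.
ES multiplier = φ(z)/(1−α) = 0.175397/0.1 = 1.754.
ES = 2.783% × 1.754 = 4.881%.

4.88%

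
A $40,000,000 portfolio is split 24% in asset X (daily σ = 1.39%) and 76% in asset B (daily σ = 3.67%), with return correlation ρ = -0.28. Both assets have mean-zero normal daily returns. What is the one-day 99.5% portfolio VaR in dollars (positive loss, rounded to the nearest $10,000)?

$2,800,000

σ_p² = 0.24²·1.39² + 0.76²·3.67² + 2·-0.28·0.24·0.76·1.39·3.67 = 7.3699 (%²).
σ_p = √7.3699 = 2.715%.
At 99.5%, z = 2.576.
VaR = 2.576 × 2.715% = 6.994%; on $40,000,000 that is $2,797,600.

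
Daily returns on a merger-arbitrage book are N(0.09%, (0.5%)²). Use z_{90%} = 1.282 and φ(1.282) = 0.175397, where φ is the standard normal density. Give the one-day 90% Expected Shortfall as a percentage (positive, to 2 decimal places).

0.79%

Tail multiplier: φ(z)/(1−α) = 0.175397 / 0.1 = 1.754.
ES = −(0.09%) + 0.5% × 1.754 = 0.787%.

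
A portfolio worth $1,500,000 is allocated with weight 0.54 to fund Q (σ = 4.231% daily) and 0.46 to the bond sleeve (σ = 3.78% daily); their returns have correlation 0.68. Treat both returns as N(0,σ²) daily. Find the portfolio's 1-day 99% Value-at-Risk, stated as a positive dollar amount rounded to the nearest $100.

σ_p² = 0.54²·4.231² + 0.46²·3.78² + 2·0.68·0.54·0.46·4.231·3.78 = 13.6463 (%²).
σ_p = √13.6463 = 3.694%.
At 99%, z = 2.326.
VaR = 2.326 × 3.694% = 8.592%; on $1,500,000 that is $128,880.

$128,900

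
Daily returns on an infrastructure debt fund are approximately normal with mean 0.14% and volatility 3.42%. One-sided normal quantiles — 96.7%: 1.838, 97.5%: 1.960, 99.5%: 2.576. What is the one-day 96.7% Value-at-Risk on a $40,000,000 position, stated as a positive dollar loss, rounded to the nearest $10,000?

$2,460,000

VaR = −μ + z·σ = −(0.14%) + 1.838 × 3.42% = 6.146%.
On $40,000,000: 0.06146 × $40,000,000 = $2,458,400.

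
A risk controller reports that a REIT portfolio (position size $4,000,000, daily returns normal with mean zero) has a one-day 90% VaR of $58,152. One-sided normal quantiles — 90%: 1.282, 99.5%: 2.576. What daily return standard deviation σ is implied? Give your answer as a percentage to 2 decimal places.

1.13%

VaR as a fraction: $58,152 / $4,000,000 = 1.454%.
σ = VaR / z = 1.454% / 1.282 = 1.134%.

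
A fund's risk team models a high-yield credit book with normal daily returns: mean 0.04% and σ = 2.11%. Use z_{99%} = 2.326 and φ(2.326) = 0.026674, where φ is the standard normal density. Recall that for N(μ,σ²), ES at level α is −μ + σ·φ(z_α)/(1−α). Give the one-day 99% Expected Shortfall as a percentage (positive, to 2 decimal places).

Tail multiplier: φ(z)/(1−α) = 0.026674 / 0.01 = 2.667.
ES = −(0.04%) + 2.11% × 2.667 = 5.587%.

5.59%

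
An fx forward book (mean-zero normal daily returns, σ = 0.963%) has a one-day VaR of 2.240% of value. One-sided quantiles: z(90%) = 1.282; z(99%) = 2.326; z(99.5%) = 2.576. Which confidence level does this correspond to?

99%

Implied z = VaR/σ = 2.240 / 0.963 = 2.326.
This matches z(99%) = 2.326.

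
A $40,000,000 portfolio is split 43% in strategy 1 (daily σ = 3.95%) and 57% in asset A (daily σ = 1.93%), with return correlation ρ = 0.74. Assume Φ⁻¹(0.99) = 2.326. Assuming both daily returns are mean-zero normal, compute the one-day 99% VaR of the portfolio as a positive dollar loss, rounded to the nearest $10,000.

σ_p² = 0.43²·3.95² + 0.57²·1.93² + 2·0.74·0.43·0.57·3.95·1.93 = 6.8605 (%²).
σ_p = √6.8605 = 2.619%.
VaR = 2.326 × 2.619% = 6.092%; on $40,000,000 that is $2,436,800.

$2,440,000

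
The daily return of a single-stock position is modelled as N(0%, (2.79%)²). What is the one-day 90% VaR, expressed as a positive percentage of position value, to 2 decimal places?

At 90% one-sided, z = 1.282.
VaR = z·σ = 1.282 × 2.79% = 3.577%.

3.58%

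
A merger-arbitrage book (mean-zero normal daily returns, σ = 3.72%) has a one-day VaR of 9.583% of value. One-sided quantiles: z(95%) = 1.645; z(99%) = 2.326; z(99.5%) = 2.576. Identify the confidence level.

99.5%

Implied z = VaR/σ = 9.583 / 3.72 = 2.576.
This matches z(99.5%) = 2.576.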